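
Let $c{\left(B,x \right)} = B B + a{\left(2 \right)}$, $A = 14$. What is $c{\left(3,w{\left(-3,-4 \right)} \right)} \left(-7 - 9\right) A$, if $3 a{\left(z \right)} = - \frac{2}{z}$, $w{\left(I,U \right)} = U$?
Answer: $- \frac{5824}{3} \approx -1941.3$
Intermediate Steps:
$a{\left(z \right)} = - \frac{2}{3 z}$ ($a{\left(z \right)} = \frac{\left(-2\right) \frac{1}{z}}{3} = - \frac{2}{3 z}$)
$c{\left(B,x \right)} = - \frac{1}{3} + B^{2}$ ($c{\left(B,x \right)} = B B - \frac{2}{3 \cdot 2} = B^{2} - \frac{1}{3} = - \frac{1}{3} + B^{2}$)
$c{\left(3,w{\left(-3,-4 \right)} \right)} \left(-7 - 9\right) A = \left(- \frac{1}{3} + 3^{2}\right) \left(-7 - 9\right) 14 = \left(- \frac{1}{3} + 9\right) \left(\left(-16\right) 14\right) = \frac{26}{3} \left(-224\right) = - \frac{5824}{3}$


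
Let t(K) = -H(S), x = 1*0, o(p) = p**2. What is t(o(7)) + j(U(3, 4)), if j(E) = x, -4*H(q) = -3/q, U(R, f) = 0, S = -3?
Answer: 1/4 ≈ 0.25000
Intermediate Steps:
H(q) = 3/(4*q) (H(q) = -(-3)/(4*q) = 3/(4*q))
x = 0
j(E) = 0
t(K) = 1/4 (t(K) = -3/(4*(-3)) = -3*(-1)/(4*3) = -1*(-1/4) = 1/4)
t(o(7)) + j(U(3, 4)) = 1/4 + 0 = 1/4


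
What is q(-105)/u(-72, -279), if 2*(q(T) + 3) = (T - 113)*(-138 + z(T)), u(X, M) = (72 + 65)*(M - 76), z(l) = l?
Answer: -26484/48635 ≈ -0.54455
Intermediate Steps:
u(X, M) = -10412 + 137*M (u(X, M) = 137*(-76 + M) = -10412 + 137*M)
q(T) = -3 + (-138 + T)*(-113 + T)/2 (q(T) = -3 + ((T - 113)*(-138 + T))/2 = -3 + ((-113 + T)*(-138 + T))/2 = -3 + ((-138 + T)*(-113 + T))/2 = -3 + (-138 + T)*(-113 + T)/2)
q(-105)/u(-72, -279) = (7794 + (½)*(-105)² - 251/2*(-105))/(-10412 + 137*(-279)) = (7794 + (½)*11025 + 26355/2)/(-10412 - 38223) = (7794 + 11025/2 + 26355/2)/(-48635) = 26484*(-1/48635) = -26484/48635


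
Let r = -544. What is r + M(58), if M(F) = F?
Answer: -486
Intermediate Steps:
r + M(58) = -544 + 58 = -486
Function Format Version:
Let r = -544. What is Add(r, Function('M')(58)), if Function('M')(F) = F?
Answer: -486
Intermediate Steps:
Add(r, Function('M')(58)) = Add(-544, 58) = -486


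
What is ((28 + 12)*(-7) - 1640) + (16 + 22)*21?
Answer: -1122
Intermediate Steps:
((28 + 12)*(-7) - 1640) + (16 + 22)*21 = (40*(-7) - 1640) + 38*21 = (-280 - 1640) + 798 = -1920 + 798 = -1122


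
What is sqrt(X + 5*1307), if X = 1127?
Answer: sqrt(7662) ≈ 87.533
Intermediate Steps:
sqrt(X + 5*1307) = sqrt(1127 + 5*1307) = sqrt(1127 + 6535) = sqrt(7662)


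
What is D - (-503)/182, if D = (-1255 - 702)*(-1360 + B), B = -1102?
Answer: 876900891/182 ≈ 4.8181e+6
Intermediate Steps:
D = 4818134 (D = (-1255 - 702)*(-1360 - 1102) = -1957*(-2462) = 4818134)
D - (-503)/182 = 4818134 - (-503)/182 = 4818134 - 1*(-503/182) = 4818134 + 503/182 = 876900891/182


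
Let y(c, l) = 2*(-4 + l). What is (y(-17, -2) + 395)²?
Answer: 146689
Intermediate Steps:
y(c, l) = -8 + 2*l
(y(-17, -2) + 395)² = ((-8 + 2*(-2)) + 395)² = ((-8 - 4) + 395)² = (-12 + 395)² = 383² = 146689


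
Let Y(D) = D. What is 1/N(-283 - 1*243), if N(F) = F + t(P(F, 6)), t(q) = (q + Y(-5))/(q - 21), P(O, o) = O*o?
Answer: -3177/1667941 ≈ -0.0019047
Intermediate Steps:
t(q) = (-5 + q)/(-21 + q) (t(q) = (q - 5)/(q - 21) = (-5 + q)/(-21 + q))
N(F) = F + (-5 + 6*F)/(-21 + 6*F) (N(F) = F + (-5 + F*6)/(-21 + F*6) = F + (-5 + 6*F)/(-21 + 6*F))
1/N(-283 - 1*243) = 1/((-5 - 15*(-283 - 1*243) + 6*(-283 - 1*243)²)/(3*(-7 + 2*(-283 - 1*243)))) = 1/((-5 - 15*(-283 - 243) + 6*(-283 - 243)²)/(3*(-7 + 2*(-283 - 243)))) = 1/((-5 - 15*(-526) + 6*(-526)²)/(3*(-7 + 2*(-526)))) = 1/((-5 + 7890 + 6*276676)/(3*(-7 - 1052))) = 1/((⅓)*(-5 + 7890 + 1660056)/(-1059)) = 1/((⅓)*(-1/1059)*1667941) = 1/(-1667941/3177) = -3177/1667941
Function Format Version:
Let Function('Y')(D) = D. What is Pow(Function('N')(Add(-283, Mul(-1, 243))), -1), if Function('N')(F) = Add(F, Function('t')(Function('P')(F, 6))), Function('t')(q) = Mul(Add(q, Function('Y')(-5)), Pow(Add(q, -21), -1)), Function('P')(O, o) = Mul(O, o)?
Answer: Rational(-3177, 1667941) ≈ -0.0019047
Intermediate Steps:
Function('t')(q) = Mul(Pow(Add(-21, q), -1), Add(-5, q)) (Function('t')(q) = Mul(Add(q, -5), Pow(Add(q, -21), -1)) = Mul(Add(-5, q), Pow(Add(-21, q), -1)) = Mul(Pow(Add(-21, q), -1), Add(-5, q)))
Function('N')(F) = Add(F, Mul(Pow(Add(-21, Mul(6, F)), -1), Add(-5, Mul(6, F)))) (Function('N')(F) = Add(F, Mul(Pow(Add(-21, Mul(F, 6)), -1), Add(-5, Mul(F, 6)))) = Add(F, Mul(Pow(Add(-21, Mul(6, F)), -1), Add(-5, Mul(6, F)))))
Pow(Function('N')(Add(-283, Mul(-1, 243))), -1) = Pow(Mul(Rational(1, 3), Pow(Add(-7, Mul(2, Add(-283, Mul(-1, 243)))), -1), Add(-5, Mul(-15, Add(-283, Mul(-1, 243))), Mul(6, Pow(Add(-283, Mul(-1, 243)), 2)))), -1) = Pow(Mul(Rational(1, 3), Pow(Add(-7, Mul(2, Add(-283, -243))), -1), Add(-5, Mul(-15, Add(-283, -243)), Mul(6, Pow(Add(-283, -243), 2)))), -1) = Pow(Mul(Rational(1, 3), Pow(Add(-7, Mul(2, -526)), -1), Add(-5, Mul(-15, -526), Mul(6, Pow(-526, 2)))), -1) = Pow(Mul(Rational(1, 3), Pow(Add(-7, -1052), -1), Add(-5, 7890, Mul(6, 276676))), -1) = Pow(Mul(Rational(1, 3), Pow(-1059, -1), Add(-5, 7890, 1660056)), -1) = Pow(Mul(Rational(1, 3), Rational(-1, 1059), 1667941), -1) = Pow(Rational(-1667941, 3177), -1) = Rational(-3177, 1667941)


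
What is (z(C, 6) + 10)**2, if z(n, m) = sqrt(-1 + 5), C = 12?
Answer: 144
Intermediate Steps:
z(n, m) = 2 (z(n, m) = sqrt(4) = 2)
(z(C, 6) + 10)**2 = (2 + 10)**2 = 12**2 = 144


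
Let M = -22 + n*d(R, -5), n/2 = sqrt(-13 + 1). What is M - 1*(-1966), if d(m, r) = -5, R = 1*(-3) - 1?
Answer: 1944 - 20*I*sqrt(3) ≈ 1944.0 - 34.641*I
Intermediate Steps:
R = -4 (R = -3 - 1 = -4)
n = 4*I*sqrt(3) (n = 2*sqrt(-13 + 1) = 2*sqrt(-12) = 2*(2*I*sqrt(3)) = 4*I*sqrt(3) ≈ 6.9282*I)
M = -22 - 20*I*sqrt(3) (M = -22 + (4*I*sqrt(3))*(-5) = -22 - 20*I*sqrt(3) ≈ -22.0 - 34.641*I)
M - 1*(-1966) = (-22 - 20*I*sqrt(3)) - 1*(-1966) = (-22 - 20*I*sqrt(3)) + 1966 = 1944 - 20*I*sqrt(3)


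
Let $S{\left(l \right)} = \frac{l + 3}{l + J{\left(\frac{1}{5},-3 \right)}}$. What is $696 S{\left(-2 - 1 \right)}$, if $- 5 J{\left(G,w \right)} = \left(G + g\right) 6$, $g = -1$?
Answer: $0$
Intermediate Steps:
$J{\left(G,w \right)} = \frac{6}{5} - \frac{6 G}{5}$ ($J{\left(G,w \right)} = - \frac{\left(G - 1\right) 6}{5} = - \frac{\left(-1 + G\right) 6}{5} = - \frac{-6 + 6 G}{5} = \frac{6}{5} - \frac{6 G}{5}$)
$S{\left(l \right)} = \frac{3 + l}{\frac{24}{25} + l}$ ($S{\left(l \right)} = \frac{l + 3}{l + \left(\frac{6}{5} - \frac{6}{5 \cdot 5}\right)} = \frac{3 + l}{l + \left(\frac{6}{5} - \frac{6}{25}\right)} = \frac{3 + l}{l + \frac{24}{25}} = \frac{3 + l}{\frac{24}{25} + l}$)
$696 S{\left(-2 - 1 \right)} = 696 \frac{25 \left(3 - 3\right)}{24 + 25 \left(-2 - 1\right)} = 696 \frac{25 \left(3 - 3\right)}{24 + 25 \left(-3\right)} = 696 \cdot 25 \frac{1}{24 - 75} \cdot 0 = 696 \cdot 25 \frac{1}{-51} \cdot 0 = 696 \cdot 25 \left(- \frac{1}{51}\right) 0 = 696 \cdot 0 = 0$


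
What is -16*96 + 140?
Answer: -1396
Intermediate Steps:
-16*96 + 140 = -1536 + 140 = -1396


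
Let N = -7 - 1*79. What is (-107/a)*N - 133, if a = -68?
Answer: -9123/34 ≈ -268.32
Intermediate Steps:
N = -86 (N = -7 - 79 = -86)
(-107/a)*N - 133 = -107/(-68)*(-86) - 133 = -107*(-1/68)*(-86) - 133 = (107/68)*(-86) - 133 = -4601/34 - 133 = -9123/34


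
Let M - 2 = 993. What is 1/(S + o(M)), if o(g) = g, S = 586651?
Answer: 1/587646 ≈ 1.7017e-6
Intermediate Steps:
M = 995 (M = 2 + 993 = 995)
1/(S + o(M)) = 1/(586651 + 995) = 1/587646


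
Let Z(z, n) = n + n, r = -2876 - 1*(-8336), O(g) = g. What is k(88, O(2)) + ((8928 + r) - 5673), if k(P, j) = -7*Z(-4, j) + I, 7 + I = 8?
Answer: 8688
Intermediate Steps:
r = 5460 (r = -2876 + 8336 = 5460)
Z(z, n) = 2*n
I = 1 (I = -7 + 8 = 1)
k(P, j) = 1 - 14*j (k(P, j) = -14*j + 1 = 1 - 14*j)
k(88, O(2)) + ((8928 + r) - 5673) = (1 - 14*2) + ((8928 + 5460) - 5673) = (1 - 28) + (14388 - 5673) = -27 + 8715 = 8688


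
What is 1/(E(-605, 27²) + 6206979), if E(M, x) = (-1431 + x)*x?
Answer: 1/5695221 ≈ 1.7559e-7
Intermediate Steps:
E(M, x) = x*(-1431 + x)
1/(E(-605, 27²) + 6206979) = 1/(27²*(-1431 + 27²) + 6206979) = 1/(729*(-1431 + 729) + 6206979) = 1/(729*(-702) + 6206979) = 1/(-511758 + 6206979) = 1/5695221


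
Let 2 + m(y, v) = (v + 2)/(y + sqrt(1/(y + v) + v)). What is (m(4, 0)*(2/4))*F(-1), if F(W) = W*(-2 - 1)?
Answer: -7/3 ≈ -2.3333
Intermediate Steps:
m(y, v) = -2 + (2 + v)/(y + sqrt(v + 1/(v + y))) (m(y, v) = -2 + (v + 2)/(y + sqrt(1/(y + v) + v)) = -2 + (2 + v)/(y + sqrt(1/(v + y) + v)) = -2 + (2 + v)/(y + sqrt(v + 1/(v + y))))
F(W) = -3*W (F(W) = W*(-3) = -3*W)
(m(4, 0)*(2/4))*F(-1) = (((2 + 0 - 2*4 - 2*sqrt(1 + 0*(0 + 4))/sqrt(0 + 4))/(4 + sqrt((1 + 0*(0 + 4))/(0 + 4))))*(2/4))*(-3*(-1)) = (((2 + 0 - 8 - 2*sqrt(1 + 0*4)/2)/(4 + sqrt((1 + 0*4)/4)))*(2*(1/4)))*3 = (((2 + 0 - 8 - 2*sqrt(1 + 0)/2)/(4 + sqrt((1 + 0)/4)))*(1/2))*3 = (((2 + 0 - 8 - 2*sqrt((1/4)*1))/(4 + sqrt((1/4)*1)))*(1/2))*3 = (((2 + 0 - 8 - 2*sqrt(1/4))/(4 + sqrt(1/4)))*(1/2))*3 = (((2 + 0 - 8 - 2*1/2)/(4 + 1/2))*(1/2))*3 = (((2 + 0 - 8 - 1)/(9/2))*(1/2))*3 = (((2/9)*(-7))*(1/2))*3 = -14/9*1/2*3 = -7/9*3 = -7/3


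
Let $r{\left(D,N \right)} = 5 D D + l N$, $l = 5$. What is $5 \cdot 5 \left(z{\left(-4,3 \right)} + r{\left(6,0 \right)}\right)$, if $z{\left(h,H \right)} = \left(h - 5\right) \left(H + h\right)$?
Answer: $4725$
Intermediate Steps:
$z{\left(h,H \right)} = \left(-5 + h\right) \left(H + h\right)$
$r{\left(D,N \right)} = 5 N + 5 D^{2}$ ($r{\left(D,N \right)} = 5 D D + 5 N = 5 D^{2} + 5 N = 5 N + 5 D^{2}$)
$5 \cdot 5 \left(z{\left(-4,3 \right)} + r{\left(6,0 \right)}\right) = 5 \cdot 5 \left(\left(\left(-4\right)^{2} - 15 - -20 + 3 \left(-4\right)\right) + \left(5 \cdot 0 + 5 \cdot 6^{2}\right)\right) = 25 \left(\left(16 - 15 + 20 - 12\right) + \left(0 + 5 \cdot 36\right)\right) = 25 \left(9 + \left(0 + 180\right)\right) = 25 \left(9 + 180\right) = 25 \cdot 189 = 4725$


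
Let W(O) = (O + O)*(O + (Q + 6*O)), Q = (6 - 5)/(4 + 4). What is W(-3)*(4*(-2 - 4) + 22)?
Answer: -501/2 ≈ -250.50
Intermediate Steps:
Q = 1/8 ≈ 0.12500
W(O) = 2*O*(1/8 + 7*O) (W(O) = (O + O)*(O + (1/8 + 6*O)) = (2*O)*(1/8 + 7*O) = 2*O*(1/8 + 7*O))
W(-3)*(4*(-2 - 4) + 22) = ((1/4)*(-3)*(1 + 56*(-3)))*(4*(-2 - 4) + 22) = ((1/4)*(-3)*(1 - 168))*(4*(-6) + 22) = ((1/4)*(-3)*(-167))*(-24 + 22) = (501/4)*(-2) = -501/2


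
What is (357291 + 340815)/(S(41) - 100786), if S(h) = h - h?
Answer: -349053/50393 ≈ -6.9266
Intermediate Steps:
S(h) = 0
(357291 + 340815)/(S(41) - 100786) = (357291 + 340815)/(0 - 100786) = 698106/(-100786) = 698106*(-1/100786) = -349053/50393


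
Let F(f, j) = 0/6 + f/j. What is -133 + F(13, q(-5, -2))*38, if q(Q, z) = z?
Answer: -380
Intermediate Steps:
F(f, j) = f/j (F(f, j) = 0*(⅙) + f/j = 0 + f/j = f/j)
-133 + F(13, q(-5, -2))*38 = -133 + (13/(-2))*38 = -133 + (13*(-½))*38 = -133 - 13/2*38 = -133 - 247 = -380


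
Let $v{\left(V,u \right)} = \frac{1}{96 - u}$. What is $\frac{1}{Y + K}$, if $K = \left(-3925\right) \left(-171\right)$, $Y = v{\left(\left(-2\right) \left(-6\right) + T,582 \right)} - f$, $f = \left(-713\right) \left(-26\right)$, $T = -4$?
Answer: $\frac{486}{317181581} \approx 1.5322 \cdot 10^{-6}$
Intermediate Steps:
$f = 18538$
$Y = - \frac{9009469}{486}$ ($Y = - \frac{1}{-96 + 582} - 18538 = - \frac{1}{486} - 18538 = - \frac{9009469}{486} \approx -18538.0$)
$K = 671175$
$\frac{1}{Y + K} = \frac{1}{- \frac{9009469}{486} + 671175} = \frac{1}{\frac{317181581}{486}} = \frac{486}{317181581}$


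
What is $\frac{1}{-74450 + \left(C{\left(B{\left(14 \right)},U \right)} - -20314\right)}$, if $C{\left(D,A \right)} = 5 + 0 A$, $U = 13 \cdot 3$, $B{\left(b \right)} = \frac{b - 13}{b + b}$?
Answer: $- \frac{1}{54131} \approx -1.8474 \cdot 10^{-5}$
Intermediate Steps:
$B{\left(b \right)} = \frac{-13 + b}{2 b}$
$U = 39$
$C{\left(D,A \right)} = 5$ ($C{\left(D,A \right)} = 5 + 0 = 5$)
$\frac{1}{-74450 + \left(C{\left(B{\left(14 \right)},U \right)} - -20314\right)} = \frac{1}{-74450 + \left(5 - -20314\right)} = \frac{1}{-74450 + \left(5 + 20314\right)} = \frac{1}{-74450 + 20319} = \frac{1}{-54131} = - \frac{1}{54131}$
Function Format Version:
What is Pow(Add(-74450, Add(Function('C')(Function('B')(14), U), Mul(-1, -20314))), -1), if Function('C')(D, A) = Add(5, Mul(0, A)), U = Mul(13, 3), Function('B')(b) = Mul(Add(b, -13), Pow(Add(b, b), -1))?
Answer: Rational(-1, 54131) ≈ -1.8474e-5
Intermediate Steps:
Function('B')(b) = Mul(Rational(1, 2), Pow(b, -1), Add(-13, b)) (Function('B')(b) = Mul(Add(-13, b), Pow(Mul(2, b), -1)) = Mul(Add(-13, b), Mul(Rational(1, 2), Pow(b, -1))) = Mul(Rational(1, 2), Pow(b, -1), Add(-13, b)))
U = 39
Function('C')(D, A) = 5 (Function('C')(D, A) = Add(5, 0) = 5)
Pow(Add(-74450, Add(Function('C')(Function('B')(14), U), Mul(-1, -20314))), -1) = Pow(Add(-74450, Add(5, Mul(-1, -20314))), -1) = Pow(Add(-74450, Add(5, 20314)), -1) = Pow(Add(-74450, 20319), -1) = Pow(-54131, -1) = Rational(-1, 54131)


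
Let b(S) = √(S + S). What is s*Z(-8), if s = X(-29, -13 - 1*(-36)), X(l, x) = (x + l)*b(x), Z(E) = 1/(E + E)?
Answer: 3*√46/8 ≈ 2.5434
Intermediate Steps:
Z(E) = 1/(2*E)
b(S) = √2*√S (b(S) = √(2*S) = √2*√S)
X(l, x) = √2*√x*(l + x) (X(l, x) = (x + l)*(√2*√x) = (l + x)*(√2*√x) = √2*√x*(l + x))
s = -6*√46 (s = √2*√(-13 - 1*(-36))*(-29 + (-13 - 1*(-36))) = √2*√(-13 + 36)*(-29 + (-13 + 36)) = √2*√23*(-29 + 23) = √2*√23*(-6) = -6*√46 ≈ -40.694)
s*Z(-8) = (-6*√46)*((½)/(-8)) = (-6*√46)*((½)*(-⅛)) = -6*√46*(-1/16) = 3*√46/8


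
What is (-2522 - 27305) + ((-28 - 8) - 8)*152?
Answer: -36515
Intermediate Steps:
(-2522 - 27305) + ((-28 - 8) - 8)*152 = -29827 + (-36 - 8)*152 = -29827 - 44*152 = -29827 - 6688 = -36515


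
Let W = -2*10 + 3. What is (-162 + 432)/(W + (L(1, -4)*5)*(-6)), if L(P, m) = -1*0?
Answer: -270/17 ≈ -15.882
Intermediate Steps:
L(P, m) = 0
W = -17 (W = -20 + 3 = -17)
(-162 + 432)/(W + (L(1, -4)*5)*(-6)) = (-162 + 432)/(-17 + (0*5)*(-6)) = 270/(-17 + 0*(-6)) = 270/(-17 + 0) = 270/(-17) = 270*(-1/17) = -270/17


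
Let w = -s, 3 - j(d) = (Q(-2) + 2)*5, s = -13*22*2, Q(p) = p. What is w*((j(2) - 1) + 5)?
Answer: 4004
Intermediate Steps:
s = -572 (s = -286*2 = -572)
j(d) = 3 (j(d) = 3 - (-2 + 2)*5 = 3 - 0*5 = 3 - 1*0 = 3 + 0 = 3)
w = 572 (w = -1*(-572) = 572)
w*((j(2) - 1) + 5) = 572*((3 - 1) + 5) = 572*(2 + 5) = 572*7 = 4004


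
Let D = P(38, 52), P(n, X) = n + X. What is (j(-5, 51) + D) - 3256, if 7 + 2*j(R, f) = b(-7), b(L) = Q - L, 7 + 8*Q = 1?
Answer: -25331/8 ≈ -3166.4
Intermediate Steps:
Q = -¾ (Q = -7/8 + (⅛)*1 = -7/8 + ⅛ = -¾ ≈ -0.75000)
b(L) = -¾ - L
j(R, f) = -3/8 (j(R, f) = -7/2 + (-¾ - 1*(-7))/2 = -7/2 + (-¾ + 7)/2 = -7/2 + (½)*(25/4) = -7/2 + 25/8 = -3/8)
P(n, X) = X + n
D = 90 (D = 52 + 38 = 90)
(j(-5, 51) + D) - 3256 = (-3/8 + 90) - 3256 = 717/8 - 3256 = -25331/8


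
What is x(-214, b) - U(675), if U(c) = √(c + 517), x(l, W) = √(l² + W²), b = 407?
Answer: √211445 - 2*√298 ≈ 425.31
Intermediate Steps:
x(l, W) = √(W² + l²)
U(c) = √(517 + c)
x(-214, b) - U(675) = √(407² + (-214)²) - √(517 + 675) = √(165649 + 45796) - √1192 = √211445 - 2*√298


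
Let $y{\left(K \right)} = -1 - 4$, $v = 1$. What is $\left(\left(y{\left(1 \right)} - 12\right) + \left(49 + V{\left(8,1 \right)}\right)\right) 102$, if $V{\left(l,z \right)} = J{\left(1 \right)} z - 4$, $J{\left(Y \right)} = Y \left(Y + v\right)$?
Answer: $3060$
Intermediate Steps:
$y{\left(K \right)} = -5$
$J{\left(Y \right)} = Y \left(1 + Y\right)$ ($J{\left(Y \right)} = Y \left(Y + 1\right) = Y \left(1 + Y\right)$)
$V{\left(l,z \right)} = -4 + 2 z$ ($V{\left(l,z \right)} = 1 \left(1 + 1\right) z - 4 = 1 \cdot 2 z - 4 = 2 z - 4 = -4 + 2 z$)
$\left(\left(y{\left(1 \right)} - 12\right) + \left(49 + V{\left(8,1 \right)}\right)\right) 102 = \left(\left(-5 - 12\right) + \left(49 + \left(-4 + 2 \cdot 1\right)\right)\right) 102 = \left(\left(-5 - 12\right) + \left(49 + \left(-4 + 2\right)\right)\right) 102 = \left(-17 + \left(49 - 2\right)\right) 102 = \left(-17 + 47\right) 102 = 30 \cdot 102 = 3060$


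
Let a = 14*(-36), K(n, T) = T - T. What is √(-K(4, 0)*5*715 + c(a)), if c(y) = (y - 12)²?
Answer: 516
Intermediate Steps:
K(n, T) = 0
a = -504
c(y) = (-12 + y)²
√(-K(4, 0)*5*715 + c(a)) = √(-0*5*715 + (-12 - 504)²) = √(-0*3575 + (-516)²) = √(-1*0 + 266256) = √(0 + 266256) = √266256 = 516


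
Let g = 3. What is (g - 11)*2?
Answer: -16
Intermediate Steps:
(g - 11)*2 = (3 - 11)*2 = -8*2 = -16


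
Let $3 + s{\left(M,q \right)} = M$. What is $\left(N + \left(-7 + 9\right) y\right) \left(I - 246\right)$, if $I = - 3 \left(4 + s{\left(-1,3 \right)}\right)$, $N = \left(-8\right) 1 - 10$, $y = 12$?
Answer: $-1476$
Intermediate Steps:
$s{\left(M,q \right)} = -3 + M$
$N = -18$ ($N = -8 - 10 = -18$)
$I = 0$ ($I = - 3 \left(4 - 4\right) = \left(-3\right) 0 = 0$)
$\left(N + \left(-7 + 9\right) y\right) \left(I - 246\right) = \left(-18 + \left(-7 + 9\right) 12\right) \left(0 - 246\right) = \left(-18 + 2 \cdot 12\right) \left(-246\right) = \left(-18 + 24\right) \left(-246\right) = 6 \left(-246\right) = -1476$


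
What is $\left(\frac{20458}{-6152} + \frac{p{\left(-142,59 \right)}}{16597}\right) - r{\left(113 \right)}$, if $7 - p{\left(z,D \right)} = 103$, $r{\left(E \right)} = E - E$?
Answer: $- \frac{170066009}{51052372} \approx -3.3312$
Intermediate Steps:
$r{\left(E \right)} = 0$
$p{\left(z,D \right)} = -96$ ($p{\left(z,D \right)} = 7 - 103 = -96$)
$\left(\frac{20458}{-6152} + \frac{p{\left(-142,59 \right)}}{16597}\right) - r{\left(113 \right)} = \left(\frac{20458}{-6152} - \frac{96}{16597}\right) - 0 = \left(20458 \left(- \frac{1}{6152}\right) - \frac{96}{16597}\right) + 0 = \left(- \frac{10229}{3076} - \frac{96}{16597}\right) + 0 = - \frac{170066009}{51052372} + 0 = - \frac{170066009}{51052372}$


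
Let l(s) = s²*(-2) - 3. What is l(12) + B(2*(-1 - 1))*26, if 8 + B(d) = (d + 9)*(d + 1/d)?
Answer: -2103/2 ≈ -1051.5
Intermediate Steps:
l(s) = -3 - 2*s² (l(s) = -2*s² - 3 = -3 - 2*s²)
B(d) = -8 + (9 + d)*(d + 1/d) (B(d) = -8 + (d + 9)*(d + 1/d) = -8 + (9 + d)*(d + 1/d))
l(12) + B(2*(-1 - 1))*26 = (-3 - 2*12²) + (-7 + (2*(-1 - 1))² + 9*(2*(-1 - 1)) + 9/((2*(-1 - 1))))*26 = (-3 - 2*144) + (-7 + (2*(-2))² + 9*(2*(-2)) + 9/((2*(-2))))*26 = (-3 - 288) + (-7 + (-4)² + 9*(-4) + 9/(-4))*26 = -291 + (-7 + 16 - 36 + 9*(-¼))*26 = -291 + (-7 + 16 - 36 - 9/4)*26 = -291 - 117/4*26 = -291 - 1521/2 = -2103/2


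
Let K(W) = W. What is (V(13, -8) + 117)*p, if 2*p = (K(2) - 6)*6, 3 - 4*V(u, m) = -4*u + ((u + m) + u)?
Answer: -1515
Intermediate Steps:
V(u, m) = ¾ + u/2 - m/4 (V(u, m) = ¾ - (-4*u + ((u + m) + u))/4 = ¾ - (-4*u + ((m + u) + u))/4 = ¾ - (-4*u + (m + 2*u))/4 = ¾ - (m - 2*u)/4 = ¾ + (u/2 - m/4) = ¾ + u/2 - m/4)
p = -12 (p = ((2 - 6)*6)/2 = (-4*6)/2 = (½)*(-24) = -12)
(V(13, -8) + 117)*p = ((¾ + (½)*13 - ¼*(-8)) + 117)*(-12) = ((¾ + 13/2 + 2) + 117)*(-12) = (37/4 + 117)*(-12) = (505/4)*(-12) = -1515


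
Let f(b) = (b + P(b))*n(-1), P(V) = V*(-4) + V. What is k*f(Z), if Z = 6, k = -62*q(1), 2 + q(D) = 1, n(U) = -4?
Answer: 2976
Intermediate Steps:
q(D) = -1 (q(D) = -2 + 1 = -1)
P(V) = -3*V (P(V) = -4*V + V = -3*V)
k = 62 (k = -62*(-1) = 62)
f(b) = 8*b (f(b) = (b - 3*b)*(-4) = -2*b*(-4) = 8*b)
k*f(Z) = 62*(8*6) = 62*48 = 2976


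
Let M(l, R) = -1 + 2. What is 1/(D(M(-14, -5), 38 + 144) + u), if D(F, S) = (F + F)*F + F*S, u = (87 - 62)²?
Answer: 1/809 ≈ 0.0012361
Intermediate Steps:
u = 625 (u = 25² = 625)
M(l, R) = 1
D(F, S) = 2*F² + F*S (D(F, S) = (2*F)*F + F*S = 2*F² + F*S)
1/(D(M(-14, -5), 38 + 144) + u) = 1/(1*((38 + 144) + 2*1) + 625) = 1/(1*(182 + 2) + 625) = 1/(1*184 + 625) = 1/(184 + 625) = 1/809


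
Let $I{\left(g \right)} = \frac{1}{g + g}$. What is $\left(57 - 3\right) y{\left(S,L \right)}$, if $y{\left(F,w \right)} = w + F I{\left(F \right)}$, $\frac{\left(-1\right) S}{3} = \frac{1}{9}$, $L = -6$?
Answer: $-297$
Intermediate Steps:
$I{\left(g \right)} = \frac{1}{2 g}$
$S = - \frac{1}{3}$ ($S = - \frac{3}{9} = \left(-3\right) \frac{1}{9} = - \frac{1}{3} \approx -0.33333$)
$y{\left(F,w \right)} = \frac{1}{2} + w$ ($y{\left(F,w \right)} = w + F \frac{1}{2 F} = w + \frac{1}{2} = \frac{1}{2} + w$)
$\left(57 - 3\right) y{\left(S,L \right)} = \left(57 - 3\right) \left(\frac{1}{2} - 6\right) = 54 \left(- \frac{11}{2}\right) = -297$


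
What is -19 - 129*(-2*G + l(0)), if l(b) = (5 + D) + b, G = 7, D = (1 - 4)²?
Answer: -19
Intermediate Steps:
D = 9 (D = (-3)² = 9)
l(b) = 14 + b (l(b) = (5 + 9) + b = 14 + b)
-19 - 129*(-2*G + l(0)) = -19 - 129*(-2*7 + (14 + 0)) = -19 - 129*(-14 + 14) = -19 - 129*0 = -19 + 0 = -19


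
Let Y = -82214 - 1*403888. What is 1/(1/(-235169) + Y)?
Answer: -235169/114316121239 ≈ -2.0572e-6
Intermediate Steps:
Y = -486102 (Y = -82214 - 403888 = -486102)
1/(1/(-235169) + Y) = 1/(1/(-235169) - 486102) = 1/(-1/235169 - 486102) = 1/(-114316121239/235169) = -235169/114316121239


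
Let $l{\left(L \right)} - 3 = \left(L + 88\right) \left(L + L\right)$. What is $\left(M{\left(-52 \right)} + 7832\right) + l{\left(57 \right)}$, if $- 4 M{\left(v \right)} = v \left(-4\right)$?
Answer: $24313$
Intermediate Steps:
$l{\left(L \right)} = 3 + 2 L \left(88 + L\right)$ ($l{\left(L \right)} = 3 + \left(L + 88\right) \left(L + L\right) = 3 + \left(88 + L\right) 2 L = 3 + 2 L \left(88 + L\right)$)
$M{\left(v \right)} = v$ ($M{\left(v \right)} = - \frac{v \left(-4\right)}{4} = - \frac{\left(-4\right) v}{4} = v$)
$\left(M{\left(-52 \right)} + 7832\right) + l{\left(57 \right)} = \left(-52 + 7832\right) + \left(3 + 2 \cdot 57^{2} + 176 \cdot 57\right) = 7780 + \left(3 + 2 \cdot 3249 + 10032\right) = 7780 + \left(3 + 6498 + 10032\right) = 7780 + 16533 = 24313$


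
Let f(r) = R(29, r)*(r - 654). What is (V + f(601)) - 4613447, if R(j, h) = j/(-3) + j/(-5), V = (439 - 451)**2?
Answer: -69187249/15 ≈ -4.6125e+6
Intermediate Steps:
V = 144 (V = (-12)**2 = 144)
R(j, h) = -8*j/15 (R(j, h) = j*(-1/3) + j*(-1/5) = -j/3 - j/5 = -8*j/15)
f(r) = 50576/5 - 232*r/15 (f(r) = (-8/15*29)*(r - 654) = -232*(-654 + r)/15 = 50576/5 - 232*r/15)
(V + f(601)) - 4613447 = (144 + (50576/5 - 232/15*601)) - 4613447 = (144 + (50576/5 - 139432/15)) - 4613447 = (144 + 12296/15) - 4613447 = 14456/15 - 4613447 = -69187249/15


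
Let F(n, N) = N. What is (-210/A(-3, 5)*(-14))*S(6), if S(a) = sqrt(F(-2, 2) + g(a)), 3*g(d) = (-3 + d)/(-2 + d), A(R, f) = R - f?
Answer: -2205/4 ≈ -551.25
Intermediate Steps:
g(d) = (-3 + d)/(3*(-2 + d)) (g(d) = ((-3 + d)/(-2 + d))/3 = (-3 + d)/(3*(-2 + d)))
S(a) = sqrt(2 + (-3 + a)/(3*(-2 + a)))
(-210/A(-3, 5)*(-14))*S(6) = (-210/(-3 - 1*5)*(-14))*(sqrt(3)*sqrt((-15 + 7*6)/(-2 + 6))/3) = (-210/(-3 - 5)*(-14))*(sqrt(3)*sqrt((-15 + 42)/4)/3) = (-210/(-8)*(-14))*(sqrt(3)*sqrt((1/4)*27)/3) = (-210*(-1)/8*(-14))*(sqrt(3)*sqrt(27/4)/3) = (-15*(-7/4)*(-14))*(sqrt(3)*(3*sqrt(3)/2)/3) = ((105/4)*(-14))*(3/2) = -735/2*3/2 = -2205/4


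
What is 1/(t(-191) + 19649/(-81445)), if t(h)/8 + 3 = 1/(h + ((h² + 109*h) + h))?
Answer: -4444570/107739627 ≈ -0.041253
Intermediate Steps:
t(h) = -24 + 8/(h² + 111*h) (t(h) = -24 + 8/(h + ((h² + 109*h) + h)) = -24 + 8/(h + (h² + 110*h)) = -24 + 8/(h² + 111*h))
1/(t(-191) + 19649/(-81445)) = 1/(8*(1 - 333*(-191) - 3*(-191)²)/(-191*(111 - 191)) + 19649/(-81445)) = 1/(8*(-1/191)*(1 + 63603 - 3*36481)/(-80) + 19649*(-1/81445)) = 1/(8*(-1/191)*(-1/80)*(1 + 63603 - 109443) - 2807/11635) = 1/(8*(-1/191)*(-1/80)*(-45839) - 2807/11635) = 1/(-45839/1910 - 2807/11635) = 1/(-107739627/4444570) = -4444570/107739627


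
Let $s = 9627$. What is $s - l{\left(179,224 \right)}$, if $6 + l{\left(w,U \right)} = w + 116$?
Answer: $9338$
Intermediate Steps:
$l{\left(w,U \right)} = 110 + w$ ($l{\left(w,U \right)} = -6 + \left(w + 116\right) = -6 + \left(116 + w\right) = 110 + w$)
$s - l{\left(179,224 \right)} = 9627 - \left(110 + 179\right) = 9627 - 289 = 9338$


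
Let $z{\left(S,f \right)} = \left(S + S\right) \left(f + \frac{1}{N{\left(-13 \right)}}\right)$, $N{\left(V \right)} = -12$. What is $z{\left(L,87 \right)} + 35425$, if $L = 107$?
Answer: $\frac{324151}{6} \approx 54025.0$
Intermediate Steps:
$z{\left(S,f \right)} = 2 S \left(- \frac{1}{12} + f\right)$ ($z{\left(S,f \right)} = \left(S + S\right) \left(f + \frac{1}{-12}\right) = 2 S \left(f - \frac{1}{12}\right) = 2 S \left(- \frac{1}{12} + f\right)$)
$z{\left(L,87 \right)} + 35425 = \frac{1}{6} \cdot 107 \left(-1 + 12 \cdot 87\right) + 35425 = \frac{1}{6} \cdot 107 \left(-1 + 1044\right) + 35425 = \frac{1}{6} \cdot 107 \cdot 1043 + 35425 = \frac{111601}{6} + 35425 = \frac{324151}{6}$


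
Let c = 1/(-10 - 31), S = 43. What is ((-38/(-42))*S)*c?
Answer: -817/861 ≈ -0.94890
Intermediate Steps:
c = -1/41 (c = 1/(-41) = -1/41 ≈ -0.024390)
((-38/(-42))*S)*c = (-38/(-42)*43)*(-1/41) = (-38*(-1/42)*43)*(-1/41) = ((19/21)*43)*(-1/41) = (817/21)*(-1/41) = -817/861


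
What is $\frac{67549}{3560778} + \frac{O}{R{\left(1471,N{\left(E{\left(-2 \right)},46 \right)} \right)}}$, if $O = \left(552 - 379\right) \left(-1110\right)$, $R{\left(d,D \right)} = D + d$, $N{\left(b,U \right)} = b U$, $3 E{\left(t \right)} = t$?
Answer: $- \frac{2051036718791}{15386121738} \approx -133.3$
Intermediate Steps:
$E{\left(t \right)} = \frac{t}{3}$
$N{\left(b,U \right)} = U b$
$O = -192030$ ($O = 173 \left(-1110\right) = -192030$)
$\frac{67549}{3560778} + \frac{O}{R{\left(1471,N{\left(E{\left(-2 \right)},46 \right)} \right)}} = \frac{67549}{3560778} - \frac{192030}{46 \cdot \frac{1}{3} \left(-2\right) + 1471} = 67549 \cdot \frac{1}{3560778} - \frac{192030}{46 \left(- \frac{2}{3}\right) + 1471} = \frac{67549}{3560778} - \frac{192030}{- \frac{92}{3} + 1471} = \frac{67549}{3560778} - \frac{192030}{\frac{4321}{3}} = \frac{67549}{3560778} - \frac{576090}{4321} = - \frac{2051036718791}{15386121738}$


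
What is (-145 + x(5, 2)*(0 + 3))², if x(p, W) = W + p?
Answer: 15376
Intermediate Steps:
(-145 + x(5, 2)*(0 + 3))² = (-145 + (2 + 5)*(0 + 3))² = (-145 + 7*3)² = (-145 + 21)² = (-124)² = 15376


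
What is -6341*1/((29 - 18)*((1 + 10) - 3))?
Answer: -6341/88 ≈ -72.057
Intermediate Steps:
-6341*1/((29 - 18)*((1 + 10) - 3)) = -6341*1/(11*(11 - 3)) = -6341/(8*11) = -6341/88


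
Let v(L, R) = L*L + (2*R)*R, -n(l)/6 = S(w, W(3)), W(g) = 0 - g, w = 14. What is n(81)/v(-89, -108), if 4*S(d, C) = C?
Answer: 9/62498 ≈ 0.00014400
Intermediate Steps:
W(g) = -g
S(d, C) = C/4
n(l) = 9/2 (n(l) = -3*(-1*3)/2 = -3*(-3)/2 = -6*(-¾) = 9/2)
v(L, R) = L² + 2*R²
n(81)/v(-89, -108) = 9/(2*((-89)² + 2*(-108)²)) = 9/(2*(7921 + 2*11664)) = 9/(2*(7921 + 23328)) = (9/2)/31249 = (9/2)*(1/31249) = 9/62498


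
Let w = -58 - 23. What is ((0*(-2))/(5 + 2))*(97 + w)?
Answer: 0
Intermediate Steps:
w = -81
((0*(-2))/(5 + 2))*(97 + w) = ((0*(-2))/(5 + 2))*(97 - 81) = (0/7)*16 = (0*(⅐))*16 = 0*16 = 0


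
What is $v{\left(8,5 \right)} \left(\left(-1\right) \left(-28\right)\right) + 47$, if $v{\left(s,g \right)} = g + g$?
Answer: $327$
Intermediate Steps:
$v{\left(s,g \right)} = 2 g$
$v{\left(8,5 \right)} \left(\left(-1\right) \left(-28\right)\right) + 47 = 2 \cdot 5 \left(\left(-1\right) \left(-28\right)\right) + 47 = 10 \cdot 28 + 47 = 280 + 47 = 327$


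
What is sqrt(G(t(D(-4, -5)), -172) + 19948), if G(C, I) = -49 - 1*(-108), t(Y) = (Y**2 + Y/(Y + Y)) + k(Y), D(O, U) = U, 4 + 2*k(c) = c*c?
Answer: 9*sqrt(247) ≈ 141.45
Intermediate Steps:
k(c) = -2 + c**2/2 (k(c) = -2 + (c*c)/2 = -2 + c**2/2)
t(Y) = -3/2 + 3*Y**2/2 (t(Y) = (Y**2 + Y/(Y + Y)) + (-2 + Y**2/2) = (Y**2 + Y/((2*Y))) + (-2 + Y**2/2) = (Y**2 + (1/(2*Y))*Y) + (-2 + Y**2/2) = (Y**2 + 1/2) + (-2 + Y**2/2) = (1/2 + Y**2) + (-2 + Y**2/2) = -3/2 + 3*Y**2/2)
G(C, I) = 59 (G(C, I) = -49 + 108 = 59)
sqrt(G(t(D(-4, -5)), -172) + 19948) = sqrt(59 + 19948) = sqrt(20007) = 9*sqrt(247)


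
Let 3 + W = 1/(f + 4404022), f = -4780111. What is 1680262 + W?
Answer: 631926927050/376089 ≈ 1.6803e+6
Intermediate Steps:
W = -1128268/376089 (W = -3 + 1/(-4780111 + 4404022) = -3 + 1/(-376089) = -3 - 1/376089 = -1128268/376089 ≈ -3.0000)
1680262 + W = 1680262 - 1128268/376089 = 631926927050/376089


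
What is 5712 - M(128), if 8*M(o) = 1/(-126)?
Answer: 5757697/1008 ≈ 5712.0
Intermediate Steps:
M(o) = -1/1008 (M(o) = (⅛)/(-126) = (⅛)*(-1/126) = -1/1008)
5712 - M(128) = 5712 - 1*(-1/1008) = 5712 + 1/1008 = 5757697/1008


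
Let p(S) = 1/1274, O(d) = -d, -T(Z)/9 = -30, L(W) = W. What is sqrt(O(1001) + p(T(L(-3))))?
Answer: 3*I*sqrt(3684122)/182 ≈ 31.639*I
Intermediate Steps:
T(Z) = 270 (T(Z) = -9*(-30) = 270)
p(S) = 1/1274
sqrt(O(1001) + p(T(L(-3)))) = sqrt(-1*1001 + 1/1274) = sqrt(-1001 + 1/1274) = sqrt(-1275273/1274) = 3*I*sqrt(3684122)/182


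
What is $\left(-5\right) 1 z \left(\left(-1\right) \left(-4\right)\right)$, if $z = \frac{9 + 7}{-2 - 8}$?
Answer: $32$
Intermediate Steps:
$z = - \frac{8}{5}$ ($z = \frac{16}{-10} = 16 \left(- \frac{1}{10}\right) = - \frac{8}{5} \approx -1.6$)
$\left(-5\right) 1 z \left(\left(-1\right) \left(-4\right)\right) = \left(-5\right) 1 \left(- \frac{8}{5}\right) \left(\left(-1\right) \left(-4\right)\right) = \left(-5\right) \left(- \frac{8}{5}\right) 4 = 8 \cdot 4 = 32$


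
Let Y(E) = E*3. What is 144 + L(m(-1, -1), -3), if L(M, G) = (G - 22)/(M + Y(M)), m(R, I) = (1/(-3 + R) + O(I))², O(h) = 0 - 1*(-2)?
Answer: 6956/49 ≈ 141.96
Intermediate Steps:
O(h) = 2 (O(h) = 0 + 2 = 2)
Y(E) = 3*E
m(R, I) = (2 + 1/(-3 + R))² (m(R, I) = (1/(-3 + R) + 2)² = (2 + 1/(-3 + R))²)
L(M, G) = (-22 + G)/(4*M) (L(M, G) = (G - 22)/(M + 3*M) = (-22 + G)/((4*M)) = (-22 + G)*(1/(4*M)) = (-22 + G)/(4*M))
144 + L(m(-1, -1), -3) = 144 + (-22 - 3)/(4*(((-5 + 2*(-1))²/(-3 - 1)²))) = 144 + (¼)*(-25)/((-5 - 2)²/(-4)²) = 144 + (¼)*(-25)/((-7)²*(1/16)) = 144 + (¼)*(-25)/(49*(1/16)) = 144 + (¼)*(-25)/(49/16) = 144 + (¼)*(16/49)*(-25) = 144 - 100/49 = 6956/49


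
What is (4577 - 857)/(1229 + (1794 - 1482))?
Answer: 3720/1541 ≈ 2.4140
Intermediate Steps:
(4577 - 857)/(1229 + (1794 - 1482)) = 3720/(1229 + 312) = 3720/1541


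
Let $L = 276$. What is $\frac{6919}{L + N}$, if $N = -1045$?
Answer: $- \frac{6919}{769} \approx -8.9974$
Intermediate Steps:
$\frac{6919}{L + N} = \frac{6919}{276 - 1045} = \frac{6919}{-769} = 6919 \left(- \frac{1}{769}\right) = - \frac{6919}{769}$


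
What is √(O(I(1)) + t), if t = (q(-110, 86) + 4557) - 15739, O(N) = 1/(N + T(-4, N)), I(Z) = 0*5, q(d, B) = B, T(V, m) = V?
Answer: I*√44385/2 ≈ 105.34*I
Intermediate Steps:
I(Z) = 0
O(N) = 1/(-4 + N) (O(N) = 1/(N - 4) = 1/(-4 + N))
t = -11096 (t = (86 + 4557) - 15739 = 4643 - 15739 = -11096)
√(O(I(1)) + t) = √(1/(-4 + 0) - 11096) = √(1/(-4) - 11096) = √(-¼ - 11096) = √(-44385/4) = I*√44385/2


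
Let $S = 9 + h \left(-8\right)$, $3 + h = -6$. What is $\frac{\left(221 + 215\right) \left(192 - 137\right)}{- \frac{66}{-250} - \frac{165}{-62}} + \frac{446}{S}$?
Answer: $\frac{152157134}{18549} \approx 8203.0$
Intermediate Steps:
$h = -9$ ($h = -3 - 6 = -9$)
$S = 81$ ($S = 9 - -72 = 9 + 72 = 81$)
$\frac{\left(221 + 215\right) \left(192 - 137\right)}{- \frac{66}{-250} - \frac{165}{-62}} + \frac{446}{S} = \frac{\left(221 + 215\right) \left(192 - 137\right)}{- \frac{66}{-250} - \frac{165}{-62}} + \frac{446}{81} = \frac{436 \cdot 55}{\left(-66\right) \left(- \frac{1}{250}\right) - - \frac{165}{62}} + 446 \cdot \frac{1}{81} = \frac{23980}{\frac{33}{125} + \frac{165}{62}} + \frac{446}{81} = \frac{23980}{\frac{22671}{7750}} + \frac{446}{81} = 23980 \cdot \frac{7750}{22671} + \frac{446}{81} = \frac{16895000}{2061} + \frac{446}{81} = \frac{152157134}{18549}$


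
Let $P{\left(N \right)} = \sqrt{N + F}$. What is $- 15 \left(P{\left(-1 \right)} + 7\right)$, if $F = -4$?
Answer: $-105 - 15 i \sqrt{5} \approx -105.0 - 33.541 i$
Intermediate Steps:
$P{\left(N \right)} = \sqrt{-4 + N}$ ($P{\left(N \right)} = \sqrt{N - 4} = \sqrt{-4 + N}$)
$- 15 \left(P{\left(-1 \right)} + 7\right) = - 15 \left(\sqrt{-4 - 1} + 7\right) = - 15 \left(\sqrt{-5} + 7\right) = - 15 \left(i \sqrt{5} + 7\right) = - 15 \left(7 + i \sqrt{5}\right) = -105 - 15 i \sqrt{5}$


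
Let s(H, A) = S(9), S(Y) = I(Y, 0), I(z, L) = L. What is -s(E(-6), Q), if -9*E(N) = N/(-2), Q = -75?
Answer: 0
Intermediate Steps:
E(N) = N/18 (E(N) = -N/(9*(-2)) = -N*(-1)/(9*2) = -(-1)*N/18 = N/18)
S(Y) = 0
s(H, A) = 0
-s(E(-6), Q) = -1*0 = 0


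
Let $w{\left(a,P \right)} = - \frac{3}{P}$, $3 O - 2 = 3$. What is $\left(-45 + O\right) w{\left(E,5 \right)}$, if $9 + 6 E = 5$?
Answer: $26$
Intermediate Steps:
$O = \frac{5}{3}$ ($O = \frac{2}{3} + \frac{1}{3} \cdot 3 = \frac{2}{3} + 1 = \frac{5}{3} \approx 1.6667$)
$E = - \frac{2}{3}$ ($E = - \frac{3}{2} + \frac{1}{6} \cdot 5 = - \frac{3}{2} + \frac{5}{6} = - \frac{2}{3} \approx -0.66667$)
$\left(-45 + O\right) w{\left(E,5 \right)} = \left(-45 + \frac{5}{3}\right) \left(- \frac{3}{5}\right) = - \frac{130 \left(\left(-3\right) \frac{1}{5}\right)}{3} = \left(- \frac{130}{3}\right) \left(- \frac{3}{5}\right) = 26$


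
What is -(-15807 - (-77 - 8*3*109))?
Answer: 13114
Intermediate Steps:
-(-15807 - (-77 - 8*3*109)) = -(-15807 - (-77 - 24*109)) = -(-15807 - (-77 - 2616)) = -(-15807 - 1*(-2693)) = -(-15807 + 2693) = -1*(-13114) = 13114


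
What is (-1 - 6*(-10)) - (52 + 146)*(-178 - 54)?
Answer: 45995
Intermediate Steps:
(-1 - 6*(-10)) - (52 + 146)*(-178 - 54) = (-1 + 60) - 198*(-232) = 59 - 1*(-45936) = 59 + 45936 = 45995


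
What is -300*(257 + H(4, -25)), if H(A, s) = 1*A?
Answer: -78300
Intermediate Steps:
H(A, s) = A
-300*(257 + H(4, -25)) = -300*(257 + 4) = -300*261 = -78300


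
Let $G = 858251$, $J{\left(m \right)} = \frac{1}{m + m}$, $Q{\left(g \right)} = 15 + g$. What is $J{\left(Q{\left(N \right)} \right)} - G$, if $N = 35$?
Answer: $- \frac{85825099}{100} \approx -8.5825 \cdot 10^{5}$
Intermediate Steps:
$J{\left(m \right)} = \frac{1}{2 m}$
$J{\left(Q{\left(N \right)} \right)} - G = \frac{1}{2 \left(15 + 35\right)} - 858251 = \frac{1}{2 \cdot 50} - 858251 = \frac{1}{2} \cdot \frac{1}{50} - 858251 = \frac{1}{100} - 858251 = - \frac{85825099}{100}$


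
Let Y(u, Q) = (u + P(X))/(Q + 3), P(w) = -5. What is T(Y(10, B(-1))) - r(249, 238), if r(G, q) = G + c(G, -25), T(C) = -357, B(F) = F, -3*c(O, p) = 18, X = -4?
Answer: -600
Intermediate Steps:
c(O, p) = -6 (c(O, p) = -1/3*18 = -6)
Y(u, Q) = (-5 + u)/(3 + Q) (Y(u, Q) = (u - 5)/(Q + 3) = (-5 + u)/(3 + Q))
r(G, q) = -6 + G (r(G, q) = G - 6 = -6 + G)
T(Y(10, B(-1))) - r(249, 238) = -357 - (-6 + 249) = -357 - 1*243 = -357 - 243 = -600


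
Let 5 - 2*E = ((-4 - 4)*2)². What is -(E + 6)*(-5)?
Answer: -1195/2 ≈ -597.50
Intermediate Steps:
E = -251/2 (E = 5/2 - 4*(-4 - 4)²/2 = 5/2 - (-8*2)²/2 = 5/2 - ½*(-16)² = 5/2 - ½*256 = 5/2 - 128 = -251/2 ≈ -125.50)
-(E + 6)*(-5) = -(-251/2 + 6)*(-5) = -1*(-239/2)*(-5) = (239/2)*(-5) = -1195/2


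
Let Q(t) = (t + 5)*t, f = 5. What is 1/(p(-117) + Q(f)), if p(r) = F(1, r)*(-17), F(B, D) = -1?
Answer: 1/67 ≈ 0.014925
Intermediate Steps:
Q(t) = t*(5 + t) (Q(t) = (5 + t)*t = t*(5 + t))
p(r) = 17 (p(r) = -1*(-17) = 17)
1/(p(-117) + Q(f)) = 1/(17 + 5*(5 + 5)) = 1/(17 + 5*10) = 1/(17 + 50) = 1/67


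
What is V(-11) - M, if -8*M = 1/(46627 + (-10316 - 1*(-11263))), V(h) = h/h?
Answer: 380593/380592 ≈ 1.0000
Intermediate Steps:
V(h) = 1
M = -1/380592 (M = -1/(8*(46627 + (-10316 - 1*(-11263)))) = -1/(8*(46627 + (-10316 + 11263))) = -1/(8*(46627 + 947)) = -⅛/47574 = -⅛*1/47574 = -1/380592 ≈ -2.6275e-6)
V(-11) - M = 1 - 1*(-1/380592) = 1 + 1/380592 = 380593/380592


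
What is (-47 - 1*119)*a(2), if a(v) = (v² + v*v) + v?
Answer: -1660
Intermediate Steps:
a(v) = v + 2*v² (a(v) = (v² + v²) + v = 2*v² + v = v + 2*v²)
(-47 - 1*119)*a(2) = (-47 - 1*119)*(2*(1 + 2*2)) = (-47 - 119)*(2*(1 + 4)) = -332*5 = -166*10 = -1660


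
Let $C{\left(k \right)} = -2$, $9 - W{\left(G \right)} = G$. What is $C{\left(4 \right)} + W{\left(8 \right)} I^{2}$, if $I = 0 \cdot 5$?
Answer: $-2$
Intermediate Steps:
$W{\left(G \right)} = 9 - G$
$I = 0$
$C{\left(4 \right)} + W{\left(8 \right)} I^{2} = -2 + \left(9 - 8\right) 0^{2} = -2 + \left(9 - 8\right) 0 = -2 + 1 \cdot 0 = -2 + 0 = -2$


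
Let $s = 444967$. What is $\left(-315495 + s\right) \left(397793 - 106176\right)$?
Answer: $37756236224$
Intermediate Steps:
$\left(-315495 + s\right) \left(397793 - 106176\right) = \left(-315495 + 444967\right) \left(397793 - 106176\right) = 129472 \cdot 291617 = 37756236224$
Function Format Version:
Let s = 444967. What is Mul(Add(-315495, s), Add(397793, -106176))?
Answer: 37756236224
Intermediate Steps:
Mul(Add(-315495, s), Add(397793, -106176)) = Mul(Add(-315495, 444967), Add(397793, -106176)) = Mul(129472, 291617) = 37756236224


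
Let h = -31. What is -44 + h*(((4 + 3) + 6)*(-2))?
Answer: 762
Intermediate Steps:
-44 + h*(((4 + 3) + 6)*(-2)) = -44 - 31*((4 + 3) + 6)*(-2) = -44 - 31*(7 + 6)*(-2) = -44 - 403*(-2) = -44 - 31*(-26) = -44 + 806 = 762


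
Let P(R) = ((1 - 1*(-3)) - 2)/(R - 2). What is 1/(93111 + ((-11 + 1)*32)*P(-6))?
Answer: 1/93191 ≈ 1.0731e-5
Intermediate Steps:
P(R) = 2/(-2 + R) (P(R) = ((1 + 3) - 2)/(-2 + R) = (4 - 2)/(-2 + R) = 2/(-2 + R))
1/(93111 + ((-11 + 1)*32)*P(-6)) = 1/(93111 + ((-11 + 1)*32)*(2/(-2 - 6))) = 1/(93111 + (-10*32)*(2/(-8))) = 1/(93111 - 640*(-1)/8) = 1/(93111 - 320*(-1/4)) = 1/(93111 + 80) = 1/93191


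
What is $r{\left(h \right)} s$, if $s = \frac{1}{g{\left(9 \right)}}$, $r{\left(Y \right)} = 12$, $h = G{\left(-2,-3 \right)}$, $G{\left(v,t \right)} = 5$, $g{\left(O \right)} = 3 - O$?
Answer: $-2$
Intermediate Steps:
$h = 5$
$s = - \frac{1}{6}$ ($s = \frac{1}{3 - 9} = \frac{1}{-6} = - \frac{1}{6} \approx -0.16667$)
$r{\left(h \right)} s = 12 \left(- \frac{1}{6}\right) = -2$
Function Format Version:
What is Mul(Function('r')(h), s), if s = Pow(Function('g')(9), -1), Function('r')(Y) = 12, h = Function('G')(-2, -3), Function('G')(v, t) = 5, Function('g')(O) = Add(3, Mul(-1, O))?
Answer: -2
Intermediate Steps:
h = 5
s = Rational(-1, 6) (s = Pow(Add(3, Mul(-1, 9)), -1) = Pow(Add(3, -9), -1) = Pow(-6, -1) = Rational(-1, 6) ≈ -0.16667)
Mul(Function('r')(h), s) = Mul(12, Rational(-1, 6)) = -2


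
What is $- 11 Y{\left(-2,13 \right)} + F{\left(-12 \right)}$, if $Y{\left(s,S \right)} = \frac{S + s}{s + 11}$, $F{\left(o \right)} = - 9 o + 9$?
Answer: $\frac{932}{9} \approx 103.56$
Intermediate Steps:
$F{\left(o \right)} = 9 - 9 o$
$Y{\left(s,S \right)} = \frac{S + s}{11 + s}$
$- 11 Y{\left(-2,13 \right)} + F{\left(-12 \right)} = - 11 \frac{13 - 2}{11 - 2} + \left(9 - -108\right) = - 11 \cdot \frac{1}{9} \cdot 11 + \left(9 + 108\right) = - 11 \cdot \frac{1}{9} \cdot 11 + 117 = \left(-11\right) \frac{11}{9} + 117 = - \frac{121}{9} + 117 = \frac{932}{9}$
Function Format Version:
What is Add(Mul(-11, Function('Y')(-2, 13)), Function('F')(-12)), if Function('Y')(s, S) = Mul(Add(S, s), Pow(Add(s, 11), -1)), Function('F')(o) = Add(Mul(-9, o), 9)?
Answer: Rational(932, 9) ≈ 103.56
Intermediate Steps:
Function('F')(o) = Add(9, Mul(-9, o))
Function('Y')(s, S) = Mul(Pow(Add(11, s), -1), Add(S, s)) (Function('Y')(s, S) = Mul(Add(S, s), Pow(Add(11, s), -1)) = Mul(Pow(Add(11, s), -1), Add(S, s)))
Add(Mul(-11, Function('Y')(-2, 13)), Function('F')(-12)) = Add(Mul(-11, Mul(Pow(Add(11, -2), -1), Add(13, -2))), Add(9, Mul(-9, -12))) = Add(Mul(-11, Mul(Pow(9, -1), 11)), Add(9, 108)) = Add(Mul(-11, Mul(Rational(1, 9), 11)), 117) = Add(Mul(-11, Rational(11, 9)), 117) = Add(Rational(-121, 9), 117) = Rational(932, 9)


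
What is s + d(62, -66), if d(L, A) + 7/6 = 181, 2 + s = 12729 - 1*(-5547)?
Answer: 110723/6 ≈ 18454.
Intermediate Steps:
s = 18274 (s = -2 + (12729 - 1*(-5547)) = -2 + (12729 + 5547) = -2 + 18276 = 18274)
d(L, A) = 1079/6 (d(L, A) = -7/6 + 181 = 1079/6)
s + d(62, -66) = 18274 + 1079/6 = 110723/6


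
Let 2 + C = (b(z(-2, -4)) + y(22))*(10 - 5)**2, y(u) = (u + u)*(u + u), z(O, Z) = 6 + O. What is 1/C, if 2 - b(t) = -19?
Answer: 1/48923 ≈ 2.0440e-5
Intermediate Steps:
y(u) = 4*u**2 (y(u) = (2*u)*(2*u) = 4*u**2)
b(t) = 21 (b(t) = 2 - 1*(-19) = 2 + 19 = 21)
C = 48923 (C = -2 + (21 + 4*22**2)*(10 - 5)**2 = -2 + (21 + 4*484)*5**2 = -2 + (21 + 1936)*25 = -2 + 1957*25 = -2 + 48925 = 48923)
1/C = 1/48923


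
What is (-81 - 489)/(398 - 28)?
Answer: -57/37 ≈ -1.5405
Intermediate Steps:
(-81 - 489)/(398 - 28) = -570/370 = -570*1/370 = -57/37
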